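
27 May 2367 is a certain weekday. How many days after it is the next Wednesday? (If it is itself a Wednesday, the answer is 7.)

May 27, 2367 is a Saturday.
From Saturday to the next Wednesday is 4 days.

4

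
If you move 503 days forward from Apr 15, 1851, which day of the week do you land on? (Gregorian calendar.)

Apr 15, 1851 is a Tuesday.
503 mod 7 = 6, so 503 days after a Tuesday is Tuesday + 6 = Monday.

Monday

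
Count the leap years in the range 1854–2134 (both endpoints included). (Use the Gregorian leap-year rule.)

68

Multiples of 4 in [1854,2134]: 70.
Of those, multiples of 100: 3 (not leap unless ÷400).
Multiples of 400: 1.
Leap years = 70 − 3 + 1 = 68.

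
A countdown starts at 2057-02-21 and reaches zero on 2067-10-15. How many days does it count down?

3888

Feb 21, 2057 → Feb 21, 2058: 365 days.
Feb 21, 2058 → Feb 21, 2059: 365 days.
Feb 21, 2059 → Feb 21, 2060: 365 days.
Feb 21, 2060 → Feb 21, 2061: 366 days (Feb 29, 2060 is in that span).
Feb 21, 2061 → Feb 21, 2062: 365 days.
Feb 21, 2062 → Feb 21, 2063: 365 days.
Feb 21, 2063 → Feb 21, 2064: 365 days.
Feb 21, 2064 → Feb 21, 2065: 366 days (Feb 29, 2064 is in that span).
Feb 21, 2065 → Feb 21, 2066: 365 days.
Feb 21, 2066 → Feb 21, 2067: 365 days.
Feb 21, 2067 → Mar 21, 2067: 28 days (February has 28).
Mar 21, 2067 → Apr 21, 2067: 31 days (March has 31).
Apr 21, 2067 → May 21, 2067: 30 days (April has 30).
May 21, 2067 → Jun 21, 2067: 31 days (May has 31).
Jun 21, 2067 → Jul 21, 2067: 30 days (June has 30).
Jul 21, 2067 → Aug 21, 2067: 31 days (July has 31).
Aug 21, 2067 → Sep 21, 2067: 31 days (August has 31).
Sep 21, 2067 → Oct 15, 2067: 24 days.
Total: 3888 days.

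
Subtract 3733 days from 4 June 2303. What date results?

−365 (one year) → Jun 4, 2302 (3368 left).
−365 (one year) → Jun 4, 2301 (3003 left).
−365 (one year) → Jun 4, 2300 (2638 left).
−365 (one year) → Jun 4, 2299 (2273 left).
−365 (one year) → Jun 4, 2298 (1908 left).
−365 (one year) → Jun 4, 2297 (1543 left).
−365 (one year) → Jun 4, 2296 (1178 left).
−366 (one year; includes Feb 29, 2296) → Jun 4, 2295 (812 left).
−365 (one year) → Jun 4, 2294 (447 left).
−365 (one year) → Jun 4, 2293 (82 left).
−4 → May 31, 2293 (end of May, 31 days; 78 left).
−31 → Apr 30, 2293 (end of Apr, 30 days; 47 left).
−30 → Mar 31, 2293 (end of Mar, 31 days; 17 left).
−17 → Mar 14, 2293.

March 14, 2293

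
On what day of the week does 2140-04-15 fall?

January 1, 2140 is a Friday.
Jan 1, 2140 → Feb 1, 2140: 31 days (January has 31).
Feb 1, 2140 → Mar 1, 2140: 29 days (February has 29).
Mar 1, 2140 → Apr 1, 2140: 31 days (March has 31).
Apr 1, 2140 → Apr 15, 2140: 14 days.
Total: 105 days.
105 mod 7 = 0, so Friday + 0 = Friday.

Friday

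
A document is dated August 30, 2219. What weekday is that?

Monday

Doomsday rule: the anchor day for the 2200s is Friday. For year 19: 19÷12 = 1 r 7, and 7÷4 = 1, so 1+7+1 = 9.
Friday + 9 ≡ Sunday — that's 2219's doomsday.
In August the doomsday date is Aug 8.
Aug 30 is 22 days after Aug 8; 22 mod 7 = 1, so Sunday + 1 = Monday.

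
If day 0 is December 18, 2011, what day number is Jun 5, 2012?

Dec 18, 2011 → Jan 18, 2012: 31 days (December has 31).
Jan 18, 2012 → Feb 18, 2012: 31 days (January has 31).
Feb 18, 2012 → Mar 18, 2012: 29 days (February has 29).
Mar 18, 2012 → Apr 18, 2012: 31 days (March has 31).
Apr 18, 2012 → May 18, 2012: 30 days (April has 30).
May 18, 2012 → Jun 5, 2012: 18 days.
Total: 170 days.

170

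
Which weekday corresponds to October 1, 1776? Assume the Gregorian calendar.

Tuesday

Doomsday rule: the anchor day for the 1700s is Sunday. For year 76: 76÷12 = 6 r 4, and 4÷4 = 1, so 6+4+1 = 11.
Sunday + 11 ≡ Thursday — that's 1776's doomsday.
In October the doomsday date is Oct 10.
Oct 1 is 9 days before Oct 10; 9 mod 7 = 2, so Thursday − 2 = Tuesday.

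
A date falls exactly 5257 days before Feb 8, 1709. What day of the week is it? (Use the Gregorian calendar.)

Feb 8, 1709 is a Friday.
5257 mod 7 = 0, so 5257 days before a Friday is Friday − 0 = Friday.

Friday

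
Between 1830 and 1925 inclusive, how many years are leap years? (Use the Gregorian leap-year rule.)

23

Multiples of 4 in [1830,1925]: 24.
Of those, multiples of 100: 1 (not leap unless ÷400).
Multiples of 400: 0.
Leap years = 24 − 1 + 0 = 23.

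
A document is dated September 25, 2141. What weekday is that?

Monday

Doomsday rule: the anchor day for the 2100s is Sunday. For year 41: 41÷12 = 3 r 5, and 5÷4 = 1, so 3+5+1 = 9.
Sunday + 9 ≡ Tuesday — that's 2141's doomsday.
In September the doomsday date is Sep 5.
Sep 25 is 20 days after Sep 5; 20 mod 7 = 6, so Tuesday + 6 = Monday.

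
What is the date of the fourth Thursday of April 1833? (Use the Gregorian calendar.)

April 25, 1833

April 1, 1833 is a Monday.
The first Thursday is therefore April 4 (3 days later).
The fourth Thursday is 4 + 3×7 = April 25.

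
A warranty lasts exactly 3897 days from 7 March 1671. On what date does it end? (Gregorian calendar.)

November 6, 1681

+366 (one year; includes Feb 29, 1672) → Mar 7, 1672 (3531 left).
+365 (one year) → Mar 7, 1673 (3166 left).
+365 (one year) → Mar 7, 1674 (2801 left).
+365 (one year) → Mar 7, 1675 (2436 left).
+366 (one year; includes Feb 29, 1676) → Mar 7, 1676 (2070 left).
+365 (one year) → Mar 7, 1677 (1705 left).
+365 (one year) → Mar 7, 1678 (1340 left).
+365 (one year) → Mar 7, 1679 (975 left).
+366 (one year; includes Feb 29, 1680) → Mar 7, 1680 (609 left).
+365 (one year) → Mar 7, 1681 (244 left).
Mar has 31 days: +25 → Apr 1, 1681 (219 left).
Apr has 30 days: +30 → May 1, 1681 (189 left).
May has 31 days: +31 → Jun 1, 1681 (158 left).
Jun has 30 days: +30 → Jul 1, 1681 (128 left).
Jul has 31 days: +31 → Aug 1, 1681 (97 left).
Aug has 31 days: +31 → Sep 1, 1681 (66 left).
Sep has 30 days: +30 → Oct 1, 1681 (36 left).
Oct has 31 days: +31 → Nov 1, 1681 (5 left).
+5 → Nov 6, 1681.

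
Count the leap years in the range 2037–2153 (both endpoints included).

Multiples of 4 in [2037,2153]: 29.
Of those, multiples of 100: 1 (not leap unless ÷400).
Multiples of 400: 0.
Leap years = 29 − 1 + 0 = 28.

28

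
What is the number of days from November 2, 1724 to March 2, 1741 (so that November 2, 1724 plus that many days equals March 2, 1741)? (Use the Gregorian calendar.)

5964

Nov 2, 1724 → Nov 2, 1725: 365 days.
Nov 2, 1725 → Nov 2, 1726: 365 days.
Nov 2, 1726 → Nov 2, 1727: 365 days.
Nov 2, 1727 → Nov 2, 1728: 366 days (Feb 29, 1728 is in that span).
Nov 2, 1728 → Nov 2, 1729: 365 days.
Nov 2, 1729 → Nov 2, 1730: 365 days.
Nov 2, 1730 → Nov 2, 1731: 365 days.
Nov 2, 1731 → Nov 2, 1732: 366 days (Feb 29, 1732 is in that span).
Nov 2, 1732 → Nov 2, 1733: 365 days.
Nov 2, 1733 → Nov 2, 1734: 365 days.
Nov 2, 1734 → Nov 2, 1735: 365 days.
Nov 2, 1735 → Nov 2, 1736: 366 days (Feb 29, 1736 is in that span).
Nov 2, 1736 → Nov 2, 1737: 365 days.
Nov 2, 1737 → Nov 2, 1738: 365 days.
Nov 2, 1738 → Nov 2, 1739: 365 days.
Nov 2, 1739 → Nov 2, 1740: 366 days (Feb 29, 1740 is in that span).
Nov 2, 1740 → Dec 2, 1740: 30 days (November has 30).
Dec 2, 1740 → Jan 2, 1741: 31 days (December has 31).
Jan 2, 1741 → Feb 2, 1741: 31 days (January has 31).
Feb 2, 1741 → Mar 2, 1741: 28 days.
Total: 5964 days.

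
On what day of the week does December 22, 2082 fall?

Tuesday

Doomsday rule: the anchor day for the 2000s is Tuesday. For year 82: 82÷12 = 6 r 10, and 10÷4 = 2, so 6+10+2 = 18.
Tuesday + 18 ≡ Saturday — that's 2082's doomsday.
In December the doomsday date is Dec 12.
Dec 22 is 10 days after Dec 12; 10 mod 7 = 3, so Saturday + 3 = Tuesday.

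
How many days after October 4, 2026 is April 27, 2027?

205

Oct 4, 2026 → Nov 4, 2026: 31 days (October has 31).
Nov 4, 2026 → Dec 4, 2026: 30 days (November has 30).
Dec 4, 2026 → Jan 4, 2027: 31 days (December has 31).
Jan 4, 2027 → Feb 4, 2027: 31 days (January has 31).
Feb 4, 2027 → Mar 4, 2027: 28 days (February has 28).
Mar 4, 2027 → Apr 4, 2027: 31 days (March has 31).
Apr 4, 2027 → Apr 27, 2027: 23 days.
Total: 205 days.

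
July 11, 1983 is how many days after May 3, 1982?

434

May 3, 1982 → May 3, 1983: 365 days.
May 3, 1983 → Jun 3, 1983: 31 days (May has 31).
Jun 3, 1983 → Jul 3, 1983: 30 days (June has 30).
Jul 3, 1983 → Jul 11, 1983: 8 days.
Total: 434 days.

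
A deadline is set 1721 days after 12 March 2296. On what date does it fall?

November 28, 2300

+365 (one year) → Mar 12, 2297 (1356 left).
+365 (one year) → Mar 12, 2298 (991 left).
+365 (one year) → Mar 12, 2299 (626 left).
+365 (one year) → Mar 12, 2300 (261 left).
Mar has 31 days: +20 → Apr 1, 2300 (241 left).
Apr has 30 days: +30 → May 1, 2300 (211 left).
May has 31 days: +31 → Jun 1, 2300 (180 left).
Jun has 30 days: +30 → Jul 1, 2300 (150 left).
Jul has 31 days: +31 → Aug 1, 2300 (119 left).
Aug has 31 days: +31 → Sep 1, 2300 (88 left).
Sep has 30 days: +30 → Oct 1, 2300 (58 left).
Oct has 31 days: +31 → Nov 1, 2300 (27 left).
+27 → Nov 28, 2300.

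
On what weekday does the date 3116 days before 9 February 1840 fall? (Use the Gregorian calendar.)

First find the weekday of Feb 9, 1840. Doomsday rule: the anchor day for the 1800s is Friday. For year 40: 40÷12 = 3 r 4, and 4÷4 = 1, so 3+4+1 = 8.
Friday + 8 ≡ Saturday — that's 1840's doomsday.
In February the doomsday date is Feb 29 (1840 is a leap year (divisible by 4)).
Feb 9 is 20 days before Feb 29; 20 mod 7 = 6, so Saturday − 6 = Sunday.
3116 mod 7 = 1, so 3116 days before a Sunday is Sunday − 1 = Saturday.

Saturday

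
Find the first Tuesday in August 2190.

August 1, 2190 is a Sunday.
The first Tuesday is therefore August 3 (2 days later).

August 3, 2190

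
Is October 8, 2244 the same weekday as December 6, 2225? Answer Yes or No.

Yes

From Dec 6, 2225 to Oct 8, 2244 is 6881 days.
6881 mod 7 = 0, so they are the same weekday.
(Dec 6, 2225 is a Tuesday; Oct 8, 2244 is a Tuesday.)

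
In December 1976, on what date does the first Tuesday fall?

December 7, 1976

December 1, 1976 is a Wednesday.
The first Tuesday is therefore December 7 (6 days later).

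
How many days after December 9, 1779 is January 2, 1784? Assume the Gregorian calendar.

Dec 9, 1779 → Dec 9, 1780: 366 days (Feb 29, 1780 is in that span).
Dec 9, 1780 → Dec 9, 1781: 365 days.
Dec 9, 1781 → Dec 9, 1782: 365 days.
Dec 9, 1782 → Jan 9, 1783: 31 days (December has 31).
Jan 9, 1783 → Feb 9, 1783: 31 days (January has 31).
Feb 9, 1783 → Mar 9, 1783: 28 days (February has 28).
Mar 9, 1783 → Apr 9, 1783: 31 days (March has 31).
Apr 9, 1783 → May 9, 1783: 30 days (April has 30).
May 9, 1783 → Jun 9, 1783: 31 days (May has 31).
Jun 9, 1783 → Jul 9, 1783: 30 days (June has 30).
Jul 9, 1783 → Aug 9, 1783: 31 days (July has 31).
Aug 9, 1783 → Sep 9, 1783: 31 days (August has 31).
Sep 9, 1783 → Oct 9, 1783: 30 days (September has 30).
Oct 9, 1783 → Nov 9, 1783: 31 days (October has 31).
Nov 9, 1783 → Dec 9, 1783: 30 days (November has 30).
Dec 9, 1783 → Jan 2, 1784: 24 days.
Total: 1485 days.

1485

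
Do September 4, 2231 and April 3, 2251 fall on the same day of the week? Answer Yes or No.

No

From Sep 4, 2231 to Apr 3, 2251 is 7151 days.
7151 mod 7 = 4, so they are different weekdays.
(Sep 4, 2231 is a Sunday; Apr 3, 2251 is a Thursday.)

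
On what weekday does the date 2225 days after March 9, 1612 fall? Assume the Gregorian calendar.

First find the weekday of Mar 9, 1612. Doomsday rule: the anchor day for the 1600s is Tuesday. For year 12: 12÷12 = 1 r 0, and 0÷4 = 0, so 1+0+0 = 1.
Tuesday + 1 ≡ Wednesday — that's 1612's doomsday.
In March the doomsday date is Mar 14.
Mar 9 is 5 days before Mar 14; 5 mod 7 = 5, so Wednesday − 5 = Friday.
2225 mod 7 = 6, so 2225 days after a Friday is Friday + 6 = Thursday.

Thursday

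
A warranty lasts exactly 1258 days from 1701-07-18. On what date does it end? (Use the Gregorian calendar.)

+365 (one year) → Jul 18, 1702 (893 left).
+365 (one year) → Jul 18, 1703 (528 left).
+366 (one year; includes Feb 29, 1704) → Jul 18, 1704 (162 left).
Jul has 31 days: +14 → Aug 1, 1704 (148 left).
Aug has 31 days: +31 → Sep 1, 1704 (117 left).
Sep has 30 days: +30 → Oct 1, 1704 (87 left).
Oct has 31 days: +31 → Nov 1, 1704 (56 left).
Nov has 30 days: +30 → Dec 1, 1704 (26 left).
+26 → Dec 27, 1704.

December 27, 1704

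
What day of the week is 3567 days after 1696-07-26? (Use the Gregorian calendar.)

Monday

First find the weekday of Jul 26, 1696. Doomsday rule: the anchor day for the 1600s is Tuesday. For year 96: 96÷12 = 8 r 0, and 0÷4 = 0, so 8+0+0 = 8.
Tuesday + 8 ≡ Wednesday — that's 1696's doomsday.
In July the doomsday date is Jul 11.
Jul 26 is 15 days after Jul 11; 15 mod 7 = 1, so Wednesday + 1 = Thursday.
3567 mod 7 = 4, so 3567 days after a Thursday is Thursday + 4 = Monday.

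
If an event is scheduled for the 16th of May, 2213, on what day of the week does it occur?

Doomsday rule: the anchor day for the 2200s is Friday. For year 13: 13÷12 = 1 r 1, and 1÷4 = 0, so 1+1+0 = 2.
Friday + 2 ≡ Sunday — that's 2213's doomsday.
In May the doomsday date is May 9.
May 16 is 7 days after May 9; 7 mod 7 = 0, so Sunday + 0 = Sunday.

Sunday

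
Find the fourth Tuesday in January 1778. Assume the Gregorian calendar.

January 27, 1778

January 1, 1778 is a Thursday.
The first Tuesday is therefore January 6 (5 days later).
The fourth Tuesday is 6 + 3×7 = January 27.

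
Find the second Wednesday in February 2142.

February 1, 2142 is a Thursday.
The first Wednesday is therefore February 7 (6 days later).
The second Wednesday is 7 + 1×7 = February 14.

February 14, 2142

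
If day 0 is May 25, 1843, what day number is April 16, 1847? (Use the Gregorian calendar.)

1422

May 25, 1843 → May 25, 1844: 366 days (Feb 29, 1844 is in that span).
May 25, 1844 → May 25, 1845: 365 days.
May 25, 1845 → May 25, 1846: 365 days.
May 25, 1846 → Jun 25, 1846: 31 days (May has 31).
Jun 25, 1846 → Jul 25, 1846: 30 days (June has 30).
Jul 25, 1846 → Aug 25, 1846: 31 days (July has 31).
Aug 25, 1846 → Sep 25, 1846: 31 days (August has 31).
Sep 25, 1846 → Oct 25, 1846: 30 days (September has 30).
Oct 25, 1846 → Nov 25, 1846: 31 days (October has 31).
Nov 25, 1846 → Dec 25, 1846: 30 days (November has 30).
Dec 25, 1846 → Jan 25, 1847: 31 days (December has 31).
Jan 25, 1847 → Feb 25, 1847: 31 days (January has 31).
Feb 25, 1847 → Mar 25, 1847: 28 days (February has 28).
Mar 25, 1847 → Apr 16, 1847: 22 days.
Total: 1422 days.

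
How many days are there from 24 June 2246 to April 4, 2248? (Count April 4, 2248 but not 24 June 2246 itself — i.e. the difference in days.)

Jun 24, 2246 → Jun 24, 2247: 365 days.
Jun 24, 2247 → Jul 24, 2247: 30 days (June has 30).
Jul 24, 2247 → Aug 24, 2247: 31 days (July has 31).
Aug 24, 2247 → Sep 24, 2247: 31 days (August has 31).
Sep 24, 2247 → Oct 24, 2247: 30 days (September has 30).
Oct 24, 2247 → Nov 24, 2247: 31 days (October has 31).
Nov 24, 2247 → Dec 24, 2247: 30 days (November has 30).
Dec 24, 2247 → Jan 24, 2248: 31 days (December has 31).
Jan 24, 2248 → Feb 24, 2248: 31 days (January has 31).
Feb 24, 2248 → Mar 24, 2248: 29 days (February has 29).
Mar 24, 2248 → Apr 4, 2248: 11 days.
Total: 650 days.

650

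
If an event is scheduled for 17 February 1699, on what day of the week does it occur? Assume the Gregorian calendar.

Doomsday rule: the anchor day for the 1600s is Tuesday. For year 99: 99÷12 = 8 r 3, and 3÷4 = 0, so 8+3+0 = 11.
Tuesday + 11 ≡ Saturday — that's 1699's doomsday.
In February the doomsday date is Feb 28 (1699 is not a leap year).
Feb 17 is 11 days before Feb 28; 11 mod 7 = 4, so Saturday − 4 = Tuesday.

Tuesday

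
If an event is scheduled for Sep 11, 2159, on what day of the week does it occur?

Tuesday

Doomsday rule: the anchor day for the 2100s is Sunday. For year 59: 59÷12 = 4 r 11, and 11÷4 = 2, so 4+11+2 = 17.
Sunday + 17 ≡ Wednesday — that's 2159's doomsday.
In September the doomsday date is Sep 5.
Sep 11 is 6 days after Sep 5; 6 mod 7 = 6, so Wednesday + 6 = Tuesday.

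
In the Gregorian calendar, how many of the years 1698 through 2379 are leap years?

164

Multiples of 4 in [1698,2379]: 170.
Of those, multiples of 100: 7 (not leap unless ÷400).
Multiples of 400: 1.
Leap years = 170 − 7 + 1 = 164.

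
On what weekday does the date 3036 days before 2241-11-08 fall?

Wednesday

First find the weekday of Nov 8, 2241. Doomsday rule: the anchor day for the 2200s is Friday. For year 41: 41÷12 = 3 r 5, and 5÷4 = 1, so 3+5+1 = 9.
Friday + 9 ≡ Sunday — that's 2241's doomsday.
In November the doomsday date is Nov 7.
Nov 8 is 1 day after Nov 7; 1 mod 7 = 1, so Sunday + 1 = Monday.
3036 mod 7 = 5, so 3036 days before a Monday is Monday − 5 = Wednesday.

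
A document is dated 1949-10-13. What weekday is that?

January 1, 1949 is a Saturday.
Jan 1, 1949 → Feb 1, 1949: 31 days (January has 31).
Feb 1, 1949 → Mar 1, 1949: 28 days (February has 28).
Mar 1, 1949 → Apr 1, 1949: 31 days (March has 31).
Apr 1, 1949 → May 1, 1949: 30 days (April has 30).
May 1, 1949 → Jun 1, 1949: 31 days (May has 31).
Jun 1, 1949 → Jul 1, 1949: 30 days (June has 30).
Jul 1, 1949 → Aug 1, 1949: 31 days (July has 31).
Aug 1, 1949 → Sep 1, 1949: 31 days (August has 31).
Sep 1, 1949 → Oct 1, 1949: 30 days (September has 30).
Oct 1, 1949 → Oct 13, 1949: 12 days.
Total: 285 days.
285 mod 7 = 5, so Saturday + 5 = Thursday.

Thursday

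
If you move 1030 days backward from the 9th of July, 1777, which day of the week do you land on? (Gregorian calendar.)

First find the weekday of Jul 9, 1777. Doomsday rule: the anchor day for the 1700s is Sunday. For year 77: 77÷12 = 6 r 5, and 5÷4 = 1, so 6+5+1 = 12.
Sunday + 12 ≡ Friday — that's 1777's doomsday.
In July the doomsday date is Jul 11.
Jul 9 is 2 days before Jul 11; 2 mod 7 = 2, so Friday − 2 = Wednesday.
1030 mod 7 = 1, so 1030 days before a Wednesday is Wednesday − 1 = Tuesday.

Tuesday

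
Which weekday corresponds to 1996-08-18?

Doomsday rule: the anchor day for the 1900s is Wednesday. For year 96: 96÷12 = 8 r 0, and 0÷4 = 0, so 8+0+0 = 8.
Wednesday + 8 ≡ Thursday — that's 1996's doomsday.
In August the doomsday date is Aug 8.
Aug 18 is 10 days after Aug 8; 10 mod 7 = 3, so Thursday + 3 = Sunday.

Sunday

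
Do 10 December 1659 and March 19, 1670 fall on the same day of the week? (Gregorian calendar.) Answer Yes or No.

Yes

From Dec 10, 1659 to Mar 19, 1670 is 3752 days.
3752 mod 7 = 0, so they are the same weekday.
(Dec 10, 1659 is a Wednesday; Mar 19, 1670 is a Wednesday.)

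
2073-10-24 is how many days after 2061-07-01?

Jul 1, 2061 → Jul 1, 2062: 365 days.
Jul 1, 2062 → Jul 1, 2063: 365 days.
Jul 1, 2063 → Jul 1, 2064: 366 days (Feb 29, 2064 is in that span).
Jul 1, 2064 → Jul 1, 2065: 365 days.
Jul 1, 2065 → Jul 1, 2066: 365 days.
Jul 1, 2066 → Jul 1, 2067: 365 days.
Jul 1, 2067 → Jul 1, 2068: 366 days (Feb 29, 2068 is in that span).
Jul 1, 2068 → Jul 1, 2069: 365 days.
Jul 1, 2069 → Jul 1, 2070: 365 days.
Jul 1, 2070 → Jul 1, 2071: 365 days.
Jul 1, 2071 → Jul 1, 2072: 366 days (Feb 29, 2072 is in that span).
Jul 1, 2072 → Jul 1, 2073: 365 days.
Jul 1, 2073 → Aug 1, 2073: 31 days (July has 31).
Aug 1, 2073 → Sep 1, 2073: 31 days (August has 31).
Sep 1, 2073 → Oct 1, 2073: 30 days (September has 30).
Oct 1, 2073 → Oct 24, 2073: 23 days.
Total: 4498 days.

4498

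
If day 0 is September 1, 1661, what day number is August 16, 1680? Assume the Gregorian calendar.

6924

Sep 1, 1661 → Sep 1, 1662: 365 days.
Sep 1, 1662 → Sep 1, 1663: 365 days.
Sep 1, 1663 → Sep 1, 1664: 366 days (Feb 29, 1664 is in that span).
Sep 1, 1664 → Sep 1, 1665: 365 days.
Sep 1, 1665 → Sep 1, 1666: 365 days.
Sep 1, 1666 → Sep 1, 1667: 365 days.
Sep 1, 1667 → Sep 1, 1668: 366 days (Feb 29, 1668 is in that span).
Sep 1, 1668 → Sep 1, 1669: 365 days.
Sep 1, 1669 → Sep 1, 1670: 365 days.
Sep 1, 1670 → Sep 1, 1671: 365 days.
Sep 1, 1671 → Sep 1, 1672: 366 days (Feb 29, 1672 is in that span).
Sep 1, 1672 → Sep 1, 1673: 365 days.
Sep 1, 1673 → Sep 1, 1674: 365 days.
Sep 1, 1674 → Sep 1, 1675: 365 days.
Sep 1, 1675 → Sep 1, 1676: 366 days (Feb 29, 1676 is in that span).
Sep 1, 1676 → Sep 1, 1677: 365 days.
Sep 1, 1677 → Sep 1, 1678: 365 days.
Sep 1, 1678 → Sep 1, 1679: 365 days.
Sep 1, 1679 → Oct 1, 1679: 30 days (September has 30).
Oct 1, 1679 → Nov 1, 1679: 31 days (October has 31).
Nov 1, 1679 → Dec 1, 1679: 30 days (November has 30).
Dec 1, 1679 → Jan 1, 1680: 31 days (December has 31).
Jan 1, 1680 → Feb 1, 1680: 31 days (January has 31).
Feb 1, 1680 → Mar 1, 1680: 29 days (February has 29).
Mar 1, 1680 → Apr 1, 1680: 31 days (March has 31).
Apr 1, 1680 → May 1, 1680: 30 days (April has 30).
May 1, 1680 → Jun 1, 1680: 31 days (May has 31).
Jun 1, 1680 → Jul 1, 1680: 30 days (June has 30).
Jul 1, 1680 → Aug 1, 1680: 31 days (July has 31).
Aug 1, 1680 → Aug 16, 1680: 15 days.
Total: 6924 days.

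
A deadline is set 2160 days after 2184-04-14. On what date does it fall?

+365 (one year) → Apr 14, 2185 (1795 left).
+365 (one year) → Apr 14, 2186 (1430 left).
+365 (one year) → Apr 14, 2187 (1065 left).
+366 (one year; includes Feb 29, 2188) → Apr 14, 2188 (699 left).
+365 (one year) → Apr 14, 2189 (334 left).
Apr has 30 days: +17 → May 1, 2189 (317 left).
May has 31 days: +31 → Jun 1, 2189 (286 left).
Jun has 30 days: +30 → Jul 1, 2189 (256 left).
Jul has 31 days: +31 → Aug 1, 2189 (225 left).
Aug has 31 days: +31 → Sep 1, 2189 (194 left).
Sep has 30 days: +30 → Oct 1, 2189 (164 left).
Oct has 31 days: +31 → Nov 1, 2189 (133 left).
Nov has 30 days: +30 → Dec 1, 2189 (103 left).
Dec has 31 days: +31 → Jan 1, 2190 (72 left).
Jan has 31 days: +31 → Feb 1, 2190 (41 left).
Feb has 28 days: +28 → Mar 1, 2190 (13 left).
+13 → Mar 14, 2190.

March 14, 2190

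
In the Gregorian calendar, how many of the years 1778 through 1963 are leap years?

Multiples of 4 in [1778,1963]: 46.
Of those, multiples of 100: 2 (not leap unless ÷400).
Multiples of 400: 0.
Leap years = 46 − 2 + 0 = 44.

44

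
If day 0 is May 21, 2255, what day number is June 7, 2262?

2574

May 21, 2255 → May 21, 2256: 366 days (Feb 29, 2256 is in that span).
May 21, 2256 → May 21, 2257: 365 days.
May 21, 2257 → May 21, 2258: 365 days.
May 21, 2258 → May 21, 2259: 365 days.
May 21, 2259 → May 21, 2260: 366 days (Feb 29, 2260 is in that span).
May 21, 2260 → May 21, 2261: 365 days.
May 21, 2261 → Jun 21, 2261: 31 days (May has 31).
Jun 21, 2261 → Jul 21, 2261: 30 days (June has 30).
Jul 21, 2261 → Aug 21, 2261: 31 days (July has 31).
Aug 21, 2261 → Sep 21, 2261: 31 days (August has 31).
Sep 21, 2261 → Oct 21, 2261: 30 days (September has 30).
Oct 21, 2261 → Nov 21, 2261: 31 days (October has 31).
Nov 21, 2261 → Dec 21, 2261: 30 days (November has 30).
Dec 21, 2261 → Jan 21, 2262: 31 days (December has 31).
Jan 21, 2262 → Feb 21, 2262: 31 days (January has 31).
Feb 21, 2262 → Mar 21, 2262: 28 days (February has 28).
Mar 21, 2262 → Apr 21, 2262: 31 days (March has 31).
Apr 21, 2262 → May 21, 2262: 30 days (April has 30).
May 21, 2262 → Jun 7, 2262: 17 days.
Total: 2574 days.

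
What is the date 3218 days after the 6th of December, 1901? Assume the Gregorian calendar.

September 28, 1910

+365 (one year) → Dec 6, 1902 (2853 left).
+365 (one year) → Dec 6, 1903 (2488 left).
+366 (one year; includes Feb 29, 1904) → Dec 6, 1904 (2122 left).
+365 (one year) → Dec 6, 1905 (1757 left).
+365 (one year) → Dec 6, 1906 (1392 left).
+365 (one year) → Dec 6, 1907 (1027 left).
+366 (one year; includes Feb 29, 1908) → Dec 6, 1908 (661 left).
+365 (one year) → Dec 6, 1909 (296 left).
Dec has 31 days: +26 → Jan 1, 1910 (270 left).
Jan has 31 days: +31 → Feb 1, 1910 (239 left).
Feb has 28 days: +28 → Mar 1, 1910 (211 left).
Mar has 31 days: +31 → Apr 1, 1910 (180 left).
Apr has 30 days: +30 → May 1, 1910 (150 left).
May has 31 days: +31 → Jun 1, 1910 (119 left).
Jun has 30 days: +30 → Jul 1, 1910 (89 left).
Jul has 31 days: +31 → Aug 1, 1910 (58 left).
Aug has 31 days: +31 → Sep 1, 1910 (27 left).
+27 → Sep 28, 1910.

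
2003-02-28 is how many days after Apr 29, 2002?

Apr 29, 2002 → May 29, 2002: 30 days (April has 30).
May 29, 2002 → Jun 29, 2002: 31 days (May has 31).
Jun 29, 2002 → Jul 29, 2002: 30 days (June has 30).
Jul 29, 2002 → Aug 29, 2002: 31 days (July has 31).
Aug 29, 2002 → Sep 29, 2002: 31 days (August has 31).
Sep 29, 2002 → Oct 29, 2002: 30 days (September has 30).
Oct 29, 2002 → Nov 29, 2002: 31 days (October has 31).
Nov 29, 2002 → Dec 29, 2002: 30 days (November has 30).
Dec 29, 2002 → Jan 29, 2003: 31 days (December has 31).
Jan 29, 2003 → Feb 28, 2003: 30 days.
Total: 305 days.

305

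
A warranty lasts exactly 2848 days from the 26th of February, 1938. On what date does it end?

December 14, 1945

+365 (one year) → Feb 26, 1939 (2483 left).
+365 (one year) → Feb 26, 1940 (2118 left).
+366 (one year; includes Feb 29, 1940) → Feb 26, 1941 (1752 left).
+365 (one year) → Feb 26, 1942 (1387 left).
+365 (one year) → Feb 26, 1943 (1022 left).
+365 (one year) → Feb 26, 1944 (657 left).
+366 (one year; includes Feb 29, 1944) → Feb 26, 1945 (291 left).
Feb has 28 days: +3 → Mar 1, 1945 (288 left).
Mar has 31 days: +31 → Apr 1, 1945 (257 left).
Apr has 30 days: +30 → May 1, 1945 (227 left).
May has 31 days: +31 → Jun 1, 1945 (196 left).
Jun has 30 days: +30 → Jul 1, 1945 (166 left).
Jul has 31 days: +31 → Aug 1, 1945 (135 left).
Aug has 31 days: +31 → Sep 1, 1945 (104 left).
Sep has 30 days: +30 → Oct 1, 1945 (74 left).
Oct has 31 days: +31 → Nov 1, 1945 (43 left).
Nov has 30 days: +30 → Dec 1, 1945 (13 left).
+13 → Dec 14, 1945.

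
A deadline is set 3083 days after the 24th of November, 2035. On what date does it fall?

+366 (one year; includes Feb 29, 2036) → Nov 24, 2036 (2717 left).
+365 (one year) → Nov 24, 2037 (2352 left).
+365 (one year) → Nov 24, 2038 (1987 left).
+365 (one year) → Nov 24, 2039 (1622 left).
+366 (one year; includes Feb 29, 2040) → Nov 24, 2040 (1256 left).
+365 (one year) → Nov 24, 2041 (891 left).
+365 (one year) → Nov 24, 2042 (526 left).
+365 (one year) → Nov 24, 2043 (161 left).
Nov has 30 days: +7 → Dec 1, 2043 (154 left).
Dec has 31 days: +31 → Jan 1, 2044 (123 left).
Jan has 31 days: +31 → Feb 1, 2044 (92 left).
Feb has 29 days: +29 → Mar 1, 2044 (63 left).
Mar has 31 days: +31 → Apr 1, 2044 (32 left).
Apr has 30 days: +30 → May 1, 2044 (2 left).
+2 → May 3, 2044.

May 3, 2044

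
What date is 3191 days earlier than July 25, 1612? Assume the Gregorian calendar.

−366 (one year; includes Feb 29, 1612) → Jul 25, 1611 (2825 left).
−365 (one year) → Jul 25, 1610 (2460 left).
−365 (one year) → Jul 25, 1609 (2095 left).
−365 (one year) → Jul 25, 1608 (1730 left).
−366 (one year; includes Feb 29, 1608) → Jul 25, 1607 (1364 left).
−365 (one year) → Jul 25, 1606 (999 left).
−365 (one year) → Jul 25, 1605 (634 left).
−365 (one year) → Jul 25, 1604 (269 left).
−25 → Jun 30, 1604 (end of Jun, 30 days; 244 left).
−30 → May 31, 1604 (end of May, 31 days; 214 left).
−31 → Apr 30, 1604 (end of Apr, 30 days; 183 left).
−30 → Mar 31, 1604 (end of Mar, 31 days; 153 left).
−31 → Feb 29, 1604 (end of Feb, 29 days; 122 left).
−29 → Jan 31, 1604 (end of Jan, 31 days; 93 left).
−31 → Dec 31, 1603 (end of Dec, 31 days; 62 left).
−31 → Nov 30, 1603 (end of Nov, 30 days; 31 left).
−30 → Oct 31, 1603 (end of Oct, 31 days; 1 left).
−1 → Oct 30, 1603.

October 30, 1603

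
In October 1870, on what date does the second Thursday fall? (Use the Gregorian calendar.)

October 13, 1870

October 1, 1870 is a Saturday.
The first Thursday is therefore October 6 (5 days later).
The second Thursday is 6 + 1×7 = October 13.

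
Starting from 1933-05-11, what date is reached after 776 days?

June 26, 1935

+365 (one year) → May 11, 1934 (411 left).
+365 (one year) → May 11, 1935 (46 left).
May has 31 days: +21 → Jun 1, 1935 (25 left).
+25 → Jun 26, 1935.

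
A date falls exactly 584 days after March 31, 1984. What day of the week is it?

First find the weekday of Mar 31, 1984. Doomsday rule: the anchor day for the 1900s is Wednesday. For year 84: 84÷12 = 7 r 0, and 0÷4 = 0, so 7+0+0 = 7.
Wednesday + 7 ≡ Wednesday — that's 1984's doomsday.
In March the doomsday date is Mar 14.
Mar 31 is 17 days after Mar 14; 17 mod 7 = 3, so Wednesday + 3 = Saturday.
584 mod 7 = 3, so 584 days after a Saturday is Saturday + 3 = Tuesday.

Tuesday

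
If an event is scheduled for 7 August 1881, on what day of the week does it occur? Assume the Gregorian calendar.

Doomsday rule: the anchor day for the 1800s is Friday. For year 81: 81÷12 = 6 r 9, and 9÷4 = 2, so 6+9+2 = 17.
Friday + 17 ≡ Monday — that's 1881's doomsday.
In August the doomsday date is Aug 8.
Aug 7 is 1 day before Aug 8; 1 mod 7 = 1, so Monday − 1 = Sunday.

Sunday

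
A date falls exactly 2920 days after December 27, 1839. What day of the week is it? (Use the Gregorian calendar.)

Saturday

Dec 27, 1839 is a Friday.
2920 mod 7 = 1, so 2920 days after a Friday is Friday + 1 = Saturday.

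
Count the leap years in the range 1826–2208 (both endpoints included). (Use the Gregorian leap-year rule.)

93

Multiples of 4 in [1826,2208]: 96.
Of those, multiples of 100: 4 (not leap unless ÷400).
Multiples of 400: 1.
Leap years = 96 − 4 + 1 = 93.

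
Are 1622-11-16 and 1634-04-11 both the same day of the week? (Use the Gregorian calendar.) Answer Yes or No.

From Nov 16, 1622 to Apr 11, 1634 is 4164 days.
4164 mod 7 = 6, so they are different weekdays.
(Nov 16, 1622 is a Wednesday; Apr 11, 1634 is a Tuesday.)

No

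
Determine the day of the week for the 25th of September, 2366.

Sunday

Doomsday rule: the anchor day for the 2300s is Wednesday. For year 66: 66÷12 = 5 r 6, and 6÷4 = 1, so 5+6+1 = 12.
Wednesday + 12 ≡ Monday — that's 2366's doomsday.
In September the doomsday date is Sep 5.
Sep 25 is 20 days after Sep 5; 20 mod 7 = 6, so Monday + 6 = Sunday.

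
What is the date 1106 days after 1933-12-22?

January 1, 1937

+365 (one year) → Dec 22, 1934 (741 left).
+365 (one year) → Dec 22, 1935 (376 left).
Dec has 31 days: +10 → Jan 1, 1936 (366 left).
Jan has 31 days: +31 → Feb 1, 1936 (335 left).
Feb has 29 days: +29 → Mar 1, 1936 (306 left).
Mar has 31 days: +31 → Apr 1, 1936 (275 left).
Apr has 30 days: +30 → May 1, 1936 (245 left).
May has 31 days: +31 → Jun 1, 1936 (214 left).
Jun has 30 days: +30 → Jul 1, 1936 (184 left).
Jul has 31 days: +31 → Aug 1, 1936 (153 left).
Aug has 31 days: +31 → Sep 1, 1936 (122 left).
Sep has 30 days: +30 → Oct 1, 1936 (92 left).
Oct has 31 days: +31 → Nov 1, 1936 (61 left).
Nov has 30 days: +30 → Dec 1, 1936 (31 left).
Dec has 31 days: +31 → Jan 1, 1937 (0 left).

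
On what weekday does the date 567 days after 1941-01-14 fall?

First find the weekday of Jan 14, 1941. Doomsday rule: the anchor day for the 1900s is Wednesday. For year 41: 41÷12 = 3 r 5, and 5÷4 = 1, so 3+5+1 = 9.
Wednesday + 9 ≡ Friday — that's 1941's doomsday.
In January the doomsday date is Jan 3 (1941 is not a leap year).
Jan 14 is 11 days after Jan 3; 11 mod 7 = 4, so Friday + 4 = Tuesday.
567 mod 7 = 0, so 567 days after a Tuesday is Tuesday + 0 = Tuesday.

Tuesday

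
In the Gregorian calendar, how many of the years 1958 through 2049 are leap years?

Multiples of 4 in [1958,2049]: 23.
Of those, multiples of 100: 1 (not leap unless ÷400).
Multiples of 400: 1.
Leap years = 23 − 1 + 1 = 23.

23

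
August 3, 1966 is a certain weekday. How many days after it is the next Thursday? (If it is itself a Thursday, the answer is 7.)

Aug 3, 1966 is a Wednesday.
From Wednesday to the next Thursday is 1 day.

1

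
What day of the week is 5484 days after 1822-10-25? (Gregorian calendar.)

First find the weekday of Oct 25, 1822. Doomsday rule: the anchor day for the 1800s is Friday. For year 22: 22÷12 = 1 r 10, and 10÷4 = 2, so 1+10+2 = 13.
Friday + 13 ≡ Thursday — that's 1822's doomsday.
In October the doomsday date is Oct 10.
Oct 25 is 15 days after Oct 10; 15 mod 7 = 1, so Thursday + 1 = Friday.
5484 mod 7 = 3, so 5484 days after a Friday is Friday + 3 = Monday.

Monday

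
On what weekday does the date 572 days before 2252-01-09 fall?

Sunday

First find the weekday of Jan 9, 2252. Doomsday rule: the anchor day for the 2200s is Friday. For year 52: 52÷12 = 4 r 4, and 4÷4 = 1, so 4+4+1 = 9.
Friday + 9 ≡ Sunday — that's 2252's doomsday.
In January the doomsday date is Jan 4 (2252 is a leap year (divisible by 4)).
Jan 9 is 5 days after Jan 4; 5 mod 7 = 5, so Sunday + 5 = Friday.
572 mod 7 = 5, so 572 days before a Friday is Friday − 5 = Sunday.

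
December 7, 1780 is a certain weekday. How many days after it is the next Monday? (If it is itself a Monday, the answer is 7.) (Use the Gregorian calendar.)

Dec 7, 1780 is a Thursday.
From Thursday to the next Monday is 4 days.

4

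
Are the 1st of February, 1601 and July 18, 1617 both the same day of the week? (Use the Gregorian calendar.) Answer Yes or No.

No

From Feb 1, 1601 to Jul 18, 1617 is 6011 days.
6011 mod 7 = 5, so they are different weekdays.
(Feb 1, 1601 is a Thursday; Jul 18, 1617 is a Tuesday.)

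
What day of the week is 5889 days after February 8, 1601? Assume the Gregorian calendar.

First find the weekday of Feb 8, 1601. Doomsday rule: the anchor day for the 1600s is Tuesday. For year 01: 1÷12 = 0 r 1, and 1÷4 = 0, so 0+1+0 = 1.
Tuesday + 1 ≡ Wednesday — that's 1601's doomsday.
In February the doomsday date is Feb 28 (1601 is not a leap year).
Feb 8 is 20 days before Feb 28; 20 mod 7 = 6, so Wednesday − 6 = Thursday.
5889 mod 7 = 2, so 5889 days after a Thursday is Thursday + 2 = Saturday.

Saturday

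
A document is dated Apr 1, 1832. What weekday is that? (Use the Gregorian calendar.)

Sunday

Doomsday rule: the anchor day for the 1800s is Friday. For year 32: 32÷12 = 2 r 8, and 8÷4 = 2, so 2+8+2 = 12.
Friday + 12 ≡ Wednesday — that's 1832's doomsday.
In April the doomsday date is Apr 4.
Apr 1 is 3 days before Apr 4; 3 mod 7 = 3, so Wednesday − 3 = Sunday.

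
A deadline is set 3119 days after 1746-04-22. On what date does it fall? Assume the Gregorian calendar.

+365 (one year) → Apr 22, 1747 (2754 left).
+366 (one year; includes Feb 29, 1748) → Apr 22, 1748 (2388 left).
+365 (one year) → Apr 22, 1749 (2023 left).
+365 (one year) → Apr 22, 1750 (1658 left).
+365 (one year) → Apr 22, 1751 (1293 left).
+366 (one year; includes Feb 29, 1752) → Apr 22, 1752 (927 left).
+365 (one year) → Apr 22, 1753 (562 left).
+365 (one year) → Apr 22, 1754 (197 left).
Apr has 30 days: +9 → May 1, 1754 (188 left).
May has 31 days: +31 → Jun 1, 1754 (157 left).
Jun has 30 days: +30 → Jul 1, 1754 (127 left).
Jul has 31 days: +31 → Aug 1, 1754 (96 left).
Aug has 31 days: +31 → Sep 1, 1754 (65 left).
Sep has 30 days: +30 → Oct 1, 1754 (35 left).
Oct has 31 days: +31 → Nov 1, 1754 (4 left).
+4 → Nov 5, 1754.

November 5, 1754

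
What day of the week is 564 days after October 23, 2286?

Oct 23, 2286 is a Saturday.
564 mod 7 = 4, so 564 days after a Saturday is Saturday + 4 = Wednesday.

Wednesday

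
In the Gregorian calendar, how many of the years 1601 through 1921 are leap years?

Multiples of 4 in [1601,1921]: 80.
Of those, multiples of 100: 3 (not leap unless ÷400).
Multiples of 400: 0.
Leap years = 80 − 3 + 0 = 77.

77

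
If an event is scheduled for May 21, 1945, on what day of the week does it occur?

Doomsday rule: the anchor day for the 1900s is Wednesday. For year 45: 45÷12 = 3 r 9, and 9÷4 = 2, so 3+9+2 = 14.
Wednesday + 14 ≡ Wednesday — that's 1945's doomsday.
In May the doomsday date is May 9.
May 21 is 12 days after May 9; 12 mod 7 = 5, so Wednesday + 5 = Monday.

Monday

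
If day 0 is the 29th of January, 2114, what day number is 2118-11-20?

Jan 29, 2114 → Jan 29, 2115: 365 days.
Jan 29, 2115 → Jan 29, 2116: 365 days.
Jan 29, 2116 → Jan 29, 2117: 366 days (Feb 29, 2116 is in that span).
Jan 29, 2117 → Jan 29, 2118: 365 days.
Jan 29, 2118 → Feb 28, 2118: 30 days (January has 31).
Feb 28, 2118 → Mar 28, 2118: 28 days (February has 28).
Mar 28, 2118 → Apr 28, 2118: 31 days (March has 31).
Apr 28, 2118 → May 28, 2118: 30 days (April has 30).
May 28, 2118 → Jun 28, 2118: 31 days (May has 31).
Jun 28, 2118 → Jul 28, 2118: 30 days (June has 30).
Jul 28, 2118 → Aug 28, 2118: 31 days (July has 31).
Aug 28, 2118 → Sep 28, 2118: 31 days (August has 31).
Sep 28, 2118 → Oct 28, 2118: 30 days (September has 30).
Oct 28, 2118 → Nov 20, 2118: 23 days.
Total: 1756 days.

1756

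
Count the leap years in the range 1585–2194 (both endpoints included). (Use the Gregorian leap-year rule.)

Multiples of 4 in [1585,2194]: 152.
Of those, multiples of 100: 6 (not leap unless ÷400).
Multiples of 400: 2.
Leap years = 152 − 6 + 2 = 148.

148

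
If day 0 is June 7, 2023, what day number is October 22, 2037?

5251

Jun 7, 2023 → Jun 7, 2024: 366 days (Feb 29, 2024 is in that span).
Jun 7, 2024 → Jun 7, 2025: 365 days.
Jun 7, 2025 → Jun 7, 2026: 365 days.
Jun 7, 2026 → Jun 7, 2027: 365 days.
Jun 7, 2027 → Jun 7, 2028: 366 days (Feb 29, 2028 is in that span).
Jun 7, 2028 → Jun 7, 2029: 365 days.
Jun 7, 2029 → Jun 7, 2030: 365 days.
Jun 7, 2030 → Jun 7, 2031: 365 days.
Jun 7, 2031 → Jun 7, 2032: 366 days (Feb 29, 2032 is in that span).
Jun 7, 2032 → Jun 7, 2033: 365 days.
Jun 7, 2033 → Jun 7, 2034: 365 days.
Jun 7, 2034 → Jun 7, 2035: 365 days.
Jun 7, 2035 → Jun 7, 2036: 366 days (Feb 29, 2036 is in that span).
Jun 7, 2036 → Jun 7, 2037: 365 days.
Jun 7, 2037 → Jul 7, 2037: 30 days (June has 30).
Jul 7, 2037 → Aug 7, 2037: 31 days (July has 31).
Aug 7, 2037 → Sep 7, 2037: 31 days (August has 31).
Sep 7, 2037 → Oct 7, 2037: 30 days (September has 30).
Oct 7, 2037 → Oct 22, 2037: 15 days.
Total: 5251 days.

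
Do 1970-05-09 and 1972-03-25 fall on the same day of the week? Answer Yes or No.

Yes

From May 9, 1970 to Mar 25, 1972 is 686 days.
686 mod 7 = 0, so they are the same weekday.
(May 9, 1970 is a Saturday; Mar 25, 1972 is a Saturday.)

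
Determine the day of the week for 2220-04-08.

Doomsday rule: the anchor day for the 2200s is Friday. For year 20: 20÷12 = 1 r 8, and 8÷4 = 2, so 1+8+2 = 11.
Friday + 11 ≡ Tuesday — that's 2220's doomsday.
In April the doomsday date is Apr 4.
Apr 8 is 4 days after Apr 4; 4 mod 7 = 4, so Tuesday + 4 = Saturday.

Saturday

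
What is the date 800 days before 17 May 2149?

−365 (one year) → May 17, 2148 (435 left).
−366 (one year; includes Feb 29, 2148) → May 17, 2147 (69 left).
−17 → Apr 30, 2147 (end of Apr, 30 days; 52 left).
−30 → Mar 31, 2147 (end of Mar, 31 days; 22 left).
−22 → Mar 9, 2147.

March 9, 2147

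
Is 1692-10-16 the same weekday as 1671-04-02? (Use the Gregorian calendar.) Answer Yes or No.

Yes

From Apr 2, 1671 to Oct 16, 1692 is 7868 days.
7868 mod 7 = 0, so they are the same weekday.
(Apr 2, 1671 is a Thursday; Oct 16, 1692 is a Thursday.)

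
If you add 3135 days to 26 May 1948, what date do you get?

+365 (one year) → May 26, 1949 (2770 left).
+365 (one year) → May 26, 1950 (2405 left).
+365 (one year) → May 26, 1951 (2040 left).
+366 (one year; includes Feb 29, 1952) → May 26, 1952 (1674 left).
+365 (one year) → May 26, 1953 (1309 left).
+365 (one year) → May 26, 1954 (944 left).
+365 (one year) → May 26, 1955 (579 left).
+366 (one year; includes Feb 29, 1956) → May 26, 1956 (213 left).
May has 31 days: +6 → Jun 1, 1956 (207 left).
Jun has 30 days: +30 → Jul 1, 1956 (177 left).
Jul has 31 days: +31 → Aug 1, 1956 (146 left).
Aug has 31 days: +31 → Sep 1, 1956 (115 left).
Sep has 30 days: +30 → Oct 1, 1956 (85 left).
Oct has 31 days: +31 → Nov 1, 1956 (54 left).
Nov has 30 days: +30 → Dec 1, 1956 (24 left).
+24 → Dec 25, 1956.

December 25, 1956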